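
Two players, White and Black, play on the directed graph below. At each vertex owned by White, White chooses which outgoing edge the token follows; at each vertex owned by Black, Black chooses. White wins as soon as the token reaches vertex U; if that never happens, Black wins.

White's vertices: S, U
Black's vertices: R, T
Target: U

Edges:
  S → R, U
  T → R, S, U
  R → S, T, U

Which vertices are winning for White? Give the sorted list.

A0 = {U}
A1: add {S} — S (White) has S→U.
A2 = A1; e.g. R (Black) can still go to T. Fixed point.
White's winning region = {S, U}.

S, U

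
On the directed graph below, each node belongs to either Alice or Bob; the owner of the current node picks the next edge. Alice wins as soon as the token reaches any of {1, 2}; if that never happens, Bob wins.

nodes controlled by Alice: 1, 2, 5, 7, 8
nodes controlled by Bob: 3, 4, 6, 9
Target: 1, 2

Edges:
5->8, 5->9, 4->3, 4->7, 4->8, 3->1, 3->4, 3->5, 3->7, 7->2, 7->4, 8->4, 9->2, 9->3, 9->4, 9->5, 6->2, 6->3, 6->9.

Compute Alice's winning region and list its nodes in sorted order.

1, 2, 7

A0 = {1, 2}
A1: add {7} — 7 (Alice) has 7→2.
A2 = A1; e.g. 3 (Bob) can still go to 4. Fixed point.
Alice's winning region = {1, 2, 7}.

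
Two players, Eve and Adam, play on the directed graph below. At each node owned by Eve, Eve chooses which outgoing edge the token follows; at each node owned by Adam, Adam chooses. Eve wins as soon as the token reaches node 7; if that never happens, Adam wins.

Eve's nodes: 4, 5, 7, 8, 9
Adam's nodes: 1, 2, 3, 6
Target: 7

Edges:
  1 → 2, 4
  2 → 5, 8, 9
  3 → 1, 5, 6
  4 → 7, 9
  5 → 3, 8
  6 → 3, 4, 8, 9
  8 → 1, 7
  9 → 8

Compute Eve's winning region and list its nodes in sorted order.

1, 2, 4, 5, 7, 8, 9

A0 = {7}
A1: add {4, 8} — 4 (Eve) has 4→7; 8 (Eve) has 8→7.
A2: add {5, 9} — 5 (Eve) has 5→8; 9 (Eve) has 9→8.
A3: add {2} — 2 (Adam): all of {5, 8, 9} already in.
A4: add {1} — 1 (Adam): all of {2, 4} already in.
A5 = A4; e.g. 3 (Adam) can still go to 6. Fixed point.
Eve's winning region = {1, 2, 4, 5, 7, 8, 9}.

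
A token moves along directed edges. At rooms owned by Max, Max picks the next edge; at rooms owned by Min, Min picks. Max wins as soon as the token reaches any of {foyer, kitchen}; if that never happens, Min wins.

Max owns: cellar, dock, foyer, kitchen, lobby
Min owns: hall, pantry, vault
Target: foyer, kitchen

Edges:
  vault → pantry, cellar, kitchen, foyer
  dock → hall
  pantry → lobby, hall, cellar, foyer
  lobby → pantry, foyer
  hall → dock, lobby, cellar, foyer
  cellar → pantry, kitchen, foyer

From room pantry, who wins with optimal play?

A0 = {foyer, kitchen}
A1: add {cellar, lobby} — lobby (Max) has lobby→foyer; cellar (Max) has cellar→kitchen.
A2 = A1; e.g. vault (Min) can still go to pantry. Fixed point.
pantry never enters the attractor, so Min can avoid the target forever.

Min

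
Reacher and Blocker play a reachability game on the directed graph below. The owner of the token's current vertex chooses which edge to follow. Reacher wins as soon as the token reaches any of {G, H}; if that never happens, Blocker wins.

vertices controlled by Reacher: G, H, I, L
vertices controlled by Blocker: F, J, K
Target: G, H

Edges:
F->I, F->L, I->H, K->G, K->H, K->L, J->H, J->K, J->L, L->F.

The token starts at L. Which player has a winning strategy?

Blocker

A0 = {G, H}
A1: add {I} — I (Reacher) has I→H.
A2 = A1; e.g. F (Blocker) can still go to L. Fixed point.
L never enters the attractor, so Blocker can avoid the target forever.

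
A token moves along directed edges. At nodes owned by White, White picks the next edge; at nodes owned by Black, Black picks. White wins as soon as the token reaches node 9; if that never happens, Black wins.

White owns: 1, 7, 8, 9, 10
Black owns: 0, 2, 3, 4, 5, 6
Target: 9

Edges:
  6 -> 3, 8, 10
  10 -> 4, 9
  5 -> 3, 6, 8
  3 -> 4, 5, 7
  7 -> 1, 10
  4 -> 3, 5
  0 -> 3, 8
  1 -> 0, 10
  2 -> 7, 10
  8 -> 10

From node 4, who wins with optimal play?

Black

A0 = {9}
A1: add {10} — 10 (White) has 10→9.
A2: add {1, 7, 8} — 1 (White) has 1→10; 7 (White) has 7→10; 8 (White) has 8→10.
A3: add {2} — 2 (Black): all of {7, 10} already in.
A4 = A3; e.g. 0 (Black) can still go to 3. Fixed point.
4 never enters the attractor, so Black can avoid the target forever.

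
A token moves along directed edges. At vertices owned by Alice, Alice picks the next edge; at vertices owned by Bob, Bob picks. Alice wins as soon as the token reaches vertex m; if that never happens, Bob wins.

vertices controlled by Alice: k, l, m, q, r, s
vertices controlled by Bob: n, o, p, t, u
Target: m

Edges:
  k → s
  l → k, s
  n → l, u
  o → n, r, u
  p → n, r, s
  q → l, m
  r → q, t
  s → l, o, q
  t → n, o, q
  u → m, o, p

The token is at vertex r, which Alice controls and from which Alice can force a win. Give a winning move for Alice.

q

A0 = {m}
A1: add {q} — q (Alice) has q→m.
A2: add {r, s} — r (Alice) has r→q; s (Alice) has s→q.
A3: add {k, l} — k (Alice) has k→s; l (Alice) has l→s.
A4 = A3; e.g. n (Bob) can still go to u. Fixed point.
From r, successor q is in the attractor (rank 1); the other successor t is not.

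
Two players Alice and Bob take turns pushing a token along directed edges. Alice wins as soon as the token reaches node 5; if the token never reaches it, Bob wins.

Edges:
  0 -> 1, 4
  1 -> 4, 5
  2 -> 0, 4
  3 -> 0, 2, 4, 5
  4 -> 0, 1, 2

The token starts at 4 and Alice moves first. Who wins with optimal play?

Bob

Track states (vertex, player-to-move).
A0 = {(5,Alice), (5,Bob)}
A1: add {(1,Alice), (3,Alice)}.
A2 = A1; e.g. (0,Alice) stays out. (4,Alice) never enters ⇒ Bob avoids the target.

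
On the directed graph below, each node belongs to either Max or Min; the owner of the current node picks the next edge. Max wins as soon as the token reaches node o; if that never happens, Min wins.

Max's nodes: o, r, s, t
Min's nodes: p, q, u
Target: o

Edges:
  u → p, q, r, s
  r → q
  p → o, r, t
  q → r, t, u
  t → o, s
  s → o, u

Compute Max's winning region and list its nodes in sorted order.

o, s, t

A0 = {o}
A1: add {s, t} — s (Max) has s→o; t (Max) has t→o.
A2 = A1; e.g. p (Min) can still go to r. Fixed point.
Max's winning region = {o, s, t}.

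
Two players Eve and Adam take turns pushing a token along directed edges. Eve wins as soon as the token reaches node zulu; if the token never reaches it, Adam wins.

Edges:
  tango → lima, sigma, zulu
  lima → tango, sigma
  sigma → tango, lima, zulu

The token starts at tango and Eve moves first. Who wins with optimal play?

Eve

Track states (vertex, player-to-move).
A0 = {(zulu,Eve), (zulu,Adam)}
A1: add {(tango,Eve), (sigma,Eve)}.
(tango,Eve) ∈ A1 ⇒ Eve forces the target.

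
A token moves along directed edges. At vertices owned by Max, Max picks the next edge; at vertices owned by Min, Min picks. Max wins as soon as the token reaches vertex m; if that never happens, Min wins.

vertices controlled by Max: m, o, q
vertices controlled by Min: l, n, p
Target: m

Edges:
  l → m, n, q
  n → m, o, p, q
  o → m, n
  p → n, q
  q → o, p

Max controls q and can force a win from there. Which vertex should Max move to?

o

A0 = {m}
A1: add {o} — o (Max) has o→m.
A2: add {q} — q (Max) has q→o.
A3 = A2; e.g. l (Min) can still go to n. Fixed point.
From q, successor o is in the attractor (rank 1); the other successor p is not.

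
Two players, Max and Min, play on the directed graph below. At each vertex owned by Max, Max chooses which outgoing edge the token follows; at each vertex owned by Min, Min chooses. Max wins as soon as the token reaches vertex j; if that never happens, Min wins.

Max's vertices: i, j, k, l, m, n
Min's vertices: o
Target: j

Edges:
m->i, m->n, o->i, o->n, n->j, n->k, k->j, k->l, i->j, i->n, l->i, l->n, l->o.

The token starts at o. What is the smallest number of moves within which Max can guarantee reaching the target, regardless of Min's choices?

2

A0 = {j}
A1: add {i, k, n} — i (Max) has i→j; k (Max) has k→j; n (Max) has n→j.
A2: add {l, m, o} — l (Max) has l→i; m (Max) has m→i; o (Min): all of {i, n} already in.
A2 = all vertices. Fixed point.
o enters the attractor at level 2, so Max can force the target in 2 moves from there.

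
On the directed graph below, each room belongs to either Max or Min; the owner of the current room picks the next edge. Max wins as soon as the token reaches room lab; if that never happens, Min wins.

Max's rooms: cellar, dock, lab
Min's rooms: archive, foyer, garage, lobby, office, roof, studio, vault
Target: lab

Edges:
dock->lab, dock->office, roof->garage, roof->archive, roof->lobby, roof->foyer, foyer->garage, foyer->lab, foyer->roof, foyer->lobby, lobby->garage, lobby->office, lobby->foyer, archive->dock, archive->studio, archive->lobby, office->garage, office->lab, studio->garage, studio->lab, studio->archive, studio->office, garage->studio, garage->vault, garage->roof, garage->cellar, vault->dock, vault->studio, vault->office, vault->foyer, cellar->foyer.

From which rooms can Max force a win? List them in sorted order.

dock, lab

A0 = {lab}
A1: add {dock} — dock (Max) has dock→lab.
A2 = A1; e.g. garage (Min) can still go to studio. Fixed point.
Max's winning region = {dock, lab}.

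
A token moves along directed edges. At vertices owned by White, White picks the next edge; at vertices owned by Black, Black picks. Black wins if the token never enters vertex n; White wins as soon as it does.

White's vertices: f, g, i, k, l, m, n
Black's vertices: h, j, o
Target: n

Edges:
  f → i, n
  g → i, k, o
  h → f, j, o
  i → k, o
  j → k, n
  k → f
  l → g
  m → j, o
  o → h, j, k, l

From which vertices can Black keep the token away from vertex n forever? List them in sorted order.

A0 = {n}
A1: add {f} — f (White) has f→n.
A2: add {k} — k (White) has k→f.
A3: add {g, i, j} — g (White) has g→k; i (White) has i→k; j (Black): all of {k, n} already in.
A4: add {l, m} — l (White) has l→g; m (White) has m→j.
A5 = A4; e.g. h (Black) can still go to o. Fixed point.
White's attractor = {f, g, i, j, k, l, m, n}; Black avoids the target exactly from the complement.

h, o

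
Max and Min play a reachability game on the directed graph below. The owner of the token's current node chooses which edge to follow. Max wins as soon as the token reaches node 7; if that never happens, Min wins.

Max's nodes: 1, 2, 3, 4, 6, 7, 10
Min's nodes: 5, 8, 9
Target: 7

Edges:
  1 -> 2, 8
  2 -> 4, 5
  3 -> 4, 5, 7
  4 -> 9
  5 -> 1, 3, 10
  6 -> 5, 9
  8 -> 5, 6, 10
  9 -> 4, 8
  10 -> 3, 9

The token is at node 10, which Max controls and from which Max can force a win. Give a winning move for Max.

A0 = {7}
A1: add {3} — 3 (Max) has 3→7.
A2: add {10} — 10 (Max) has 10→3.
A3 = A2; e.g. 1 (Max) has no edge into A2. Fixed point.
From 10, successor 3 is in the attractor (rank 1); the other successor 9 is not.

3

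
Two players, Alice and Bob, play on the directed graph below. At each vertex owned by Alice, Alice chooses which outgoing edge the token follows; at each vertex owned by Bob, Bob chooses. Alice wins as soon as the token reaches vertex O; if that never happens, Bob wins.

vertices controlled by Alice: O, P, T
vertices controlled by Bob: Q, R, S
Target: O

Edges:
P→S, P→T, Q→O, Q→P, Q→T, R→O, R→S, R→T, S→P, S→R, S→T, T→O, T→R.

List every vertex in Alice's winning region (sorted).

A0 = {O}
A1: add {T} — T (Alice) has T→O.
A2: add {P} — P (Alice) has P→T.
A3: add {Q} — Q (Bob): all of {O, P, T} already in.
A4 = A3; e.g. R (Bob) can still go to S. Fixed point.
Alice's winning region = {O, P, Q, T}.

O, P, Q, T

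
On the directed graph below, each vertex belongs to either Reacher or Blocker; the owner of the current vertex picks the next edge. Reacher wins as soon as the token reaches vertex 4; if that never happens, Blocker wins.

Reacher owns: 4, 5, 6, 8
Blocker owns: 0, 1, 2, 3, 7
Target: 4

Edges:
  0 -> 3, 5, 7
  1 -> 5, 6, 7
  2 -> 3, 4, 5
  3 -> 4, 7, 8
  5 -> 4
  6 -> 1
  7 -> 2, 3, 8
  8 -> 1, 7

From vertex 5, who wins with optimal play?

A0 = {4}
A1: add {5} — 5 (Reacher) has 5→4.
A2 = A1; e.g. 0 (Blocker) can still go to 3. Fixed point.
5 ∈ A1, so Reacher can force the target.

Reacher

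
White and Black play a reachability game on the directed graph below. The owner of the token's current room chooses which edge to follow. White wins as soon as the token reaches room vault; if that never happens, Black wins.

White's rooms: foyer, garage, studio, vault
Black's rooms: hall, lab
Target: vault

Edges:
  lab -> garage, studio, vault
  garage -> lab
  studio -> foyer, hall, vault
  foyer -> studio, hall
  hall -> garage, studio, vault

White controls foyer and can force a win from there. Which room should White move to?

A0 = {vault}
A1: add {studio} — studio (White) has studio→vault.
A2: add {foyer} — foyer (White) has foyer→studio.
A3 = A2; e.g. lab (Black) can still go to garage. Fixed point.
From foyer, successor studio is in the attractor (rank 1); the other successor hall is not.

studio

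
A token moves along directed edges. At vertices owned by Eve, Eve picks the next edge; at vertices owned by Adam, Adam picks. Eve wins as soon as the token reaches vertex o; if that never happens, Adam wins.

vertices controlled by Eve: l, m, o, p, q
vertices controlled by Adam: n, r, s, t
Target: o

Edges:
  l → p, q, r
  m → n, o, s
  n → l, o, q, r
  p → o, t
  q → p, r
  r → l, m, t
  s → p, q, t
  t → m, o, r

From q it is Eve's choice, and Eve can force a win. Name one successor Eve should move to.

p

A0 = {o}
A1: add {m, p} — m (Eve) has m→o; p (Eve) has p→o.
A2: add {l, q} — l (Eve) has l→p; q (Eve) has q→p.
A3 = A2; e.g. n (Adam) can still go to r. Fixed point.
From q, successor p is in the attractor (rank 1); the other successor r is not.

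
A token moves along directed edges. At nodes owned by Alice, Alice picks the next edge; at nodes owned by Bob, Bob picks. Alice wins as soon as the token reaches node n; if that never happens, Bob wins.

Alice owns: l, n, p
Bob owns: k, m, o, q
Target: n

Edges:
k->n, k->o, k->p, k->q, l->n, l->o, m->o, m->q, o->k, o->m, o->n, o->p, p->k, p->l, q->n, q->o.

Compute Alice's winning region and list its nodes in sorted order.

A0 = {n}
A1: add {l} — l (Alice) has l→n.
A2: add {p} — p (Alice) has p→l.
A3 = A2; e.g. k (Bob) can still go to o. Fixed point.
Alice's winning region = {l, n, p}.

l, n, p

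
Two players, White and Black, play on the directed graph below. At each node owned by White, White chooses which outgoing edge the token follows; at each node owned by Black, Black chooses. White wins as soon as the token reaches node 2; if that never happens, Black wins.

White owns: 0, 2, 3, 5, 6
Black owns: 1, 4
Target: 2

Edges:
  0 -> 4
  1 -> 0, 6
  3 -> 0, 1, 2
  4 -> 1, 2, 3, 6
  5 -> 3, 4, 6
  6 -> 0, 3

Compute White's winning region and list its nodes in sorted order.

2, 3, 5, 6

A0 = {2}
A1: add {3} — 3 (White) has 3→2.
A2: add {5, 6} — 5 (White) has 5→3; 6 (White) has 6→3.
A3 = A2; e.g. 0 (White) has no edge into A2. Fixed point.
White's winning region = {2, 3, 5, 6}.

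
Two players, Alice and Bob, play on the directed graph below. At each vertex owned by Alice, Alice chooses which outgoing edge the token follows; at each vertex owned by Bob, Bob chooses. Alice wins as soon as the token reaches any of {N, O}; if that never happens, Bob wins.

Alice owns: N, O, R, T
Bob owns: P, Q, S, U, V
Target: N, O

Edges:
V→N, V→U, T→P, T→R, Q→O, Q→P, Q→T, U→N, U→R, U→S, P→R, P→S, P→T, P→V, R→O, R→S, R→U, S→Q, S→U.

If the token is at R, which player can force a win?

A0 = {N, O}
A1: add {R} — R (Alice) has R→O.
R ∈ A1, so Alice can force the target.

Alice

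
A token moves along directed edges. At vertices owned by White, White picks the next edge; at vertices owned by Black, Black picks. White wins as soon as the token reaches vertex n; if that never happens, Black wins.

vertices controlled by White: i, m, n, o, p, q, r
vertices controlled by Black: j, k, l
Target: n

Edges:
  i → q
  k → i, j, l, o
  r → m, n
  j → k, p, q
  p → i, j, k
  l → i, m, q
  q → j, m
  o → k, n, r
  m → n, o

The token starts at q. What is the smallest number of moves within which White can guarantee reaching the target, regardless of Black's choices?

A0 = {n}
A1: add {m, o, r} — m (White) has m→n; o (White) has o→n; r (White) has r→n.
A2: add {q} — q (White) has q→m.
q enters the attractor at level 2, so White can force the target in 2 moves from there.

2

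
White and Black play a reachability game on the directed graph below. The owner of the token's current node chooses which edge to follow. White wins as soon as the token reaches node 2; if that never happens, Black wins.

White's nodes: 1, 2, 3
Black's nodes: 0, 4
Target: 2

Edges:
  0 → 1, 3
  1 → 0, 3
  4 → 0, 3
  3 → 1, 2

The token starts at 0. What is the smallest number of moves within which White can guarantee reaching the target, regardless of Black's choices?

3

A0 = {2}
A1: add {3} — 3 (White) has 3→2.
A2: add {1} — 1 (White) has 1→3.
A3: add {0} — 0 (Black): all of {1, 3} already in.
0 enters the attractor at level 3, so White can force the target in 3 moves from there.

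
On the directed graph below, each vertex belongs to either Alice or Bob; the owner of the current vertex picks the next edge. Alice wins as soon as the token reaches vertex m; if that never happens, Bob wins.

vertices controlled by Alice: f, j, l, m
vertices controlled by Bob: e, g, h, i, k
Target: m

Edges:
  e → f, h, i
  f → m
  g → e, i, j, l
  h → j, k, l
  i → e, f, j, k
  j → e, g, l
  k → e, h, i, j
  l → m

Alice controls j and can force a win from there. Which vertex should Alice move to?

l

A0 = {m}
A1: add {f, l} — f (Alice) has f→m; l (Alice) has l→m.
A2: add {j} — j (Alice) has j→l.
A3 = A2; e.g. e (Bob) can still go to h. Fixed point.
From j, successor l is in the attractor (rank 1); the other successors e, g are not.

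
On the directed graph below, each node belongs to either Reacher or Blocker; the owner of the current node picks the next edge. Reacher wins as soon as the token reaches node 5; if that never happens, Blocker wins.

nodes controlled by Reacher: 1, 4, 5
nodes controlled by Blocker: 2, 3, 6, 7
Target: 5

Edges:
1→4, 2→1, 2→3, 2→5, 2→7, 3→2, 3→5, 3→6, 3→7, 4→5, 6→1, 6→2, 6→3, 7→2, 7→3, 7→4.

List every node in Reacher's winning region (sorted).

1, 4, 5

A0 = {5}
A1: add {4} — 4 (Reacher) has 4→5.
A2: add {1} — 1 (Reacher) has 1→4.
A3 = A2; e.g. 2 (Blocker) can still go to 3. Fixed point.
Reacher's winning region = {1, 4, 5}.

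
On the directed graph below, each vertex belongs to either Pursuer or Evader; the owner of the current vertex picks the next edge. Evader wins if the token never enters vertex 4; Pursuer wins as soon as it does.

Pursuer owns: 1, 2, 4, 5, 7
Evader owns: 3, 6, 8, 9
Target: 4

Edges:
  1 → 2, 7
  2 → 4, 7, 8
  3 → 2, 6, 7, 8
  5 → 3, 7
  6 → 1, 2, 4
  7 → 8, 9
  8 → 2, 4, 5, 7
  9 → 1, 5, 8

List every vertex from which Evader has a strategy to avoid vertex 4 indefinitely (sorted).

A0 = {4}
A1: add {2} — 2 (Pursuer) has 2→4.
A2: add {1} — 1 (Pursuer) has 1→2.
A3: add {6} — 6 (Evader): all of {1, 2, 4} already in.
A4 = A3; e.g. 3 (Evader) can still go to 7. Fixed point.
Pursuer's attractor = {1, 2, 4, 6}; Evader avoids the target exactly from the complement.

3, 5, 7, 8, 9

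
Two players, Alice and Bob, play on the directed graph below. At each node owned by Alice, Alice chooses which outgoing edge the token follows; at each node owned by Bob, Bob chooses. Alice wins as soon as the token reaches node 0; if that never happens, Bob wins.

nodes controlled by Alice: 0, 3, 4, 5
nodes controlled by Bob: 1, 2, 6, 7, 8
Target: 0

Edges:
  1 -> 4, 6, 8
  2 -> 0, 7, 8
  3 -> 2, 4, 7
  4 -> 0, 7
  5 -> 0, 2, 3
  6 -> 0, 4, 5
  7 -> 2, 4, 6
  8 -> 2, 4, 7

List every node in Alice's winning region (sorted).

0, 3, 4, 5, 6

A0 = {0}
A1: add {4, 5} — 4 (Alice) has 4→0; 5 (Alice) has 5→0.
A2: add {3, 6} — 3 (Alice) has 3→4; 6 (Bob): all of {0, 4, 5} already in.
A3 = A2; e.g. 1 (Bob) can still go to 8. Fixed point.
Alice's winning region = {0, 3, 4, 5, 6}.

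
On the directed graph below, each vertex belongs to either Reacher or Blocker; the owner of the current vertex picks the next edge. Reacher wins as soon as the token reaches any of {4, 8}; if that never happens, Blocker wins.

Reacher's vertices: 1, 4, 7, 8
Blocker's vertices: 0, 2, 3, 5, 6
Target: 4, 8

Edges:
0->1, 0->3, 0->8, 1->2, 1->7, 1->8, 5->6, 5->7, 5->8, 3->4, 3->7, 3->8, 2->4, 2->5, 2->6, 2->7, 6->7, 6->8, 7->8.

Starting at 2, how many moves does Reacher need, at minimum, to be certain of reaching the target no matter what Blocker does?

4

A0 = {4, 8}
A1: add {1, 7} — 1 (Reacher) has 1→8; 7 (Reacher) has 7→8.
A2: add {3, 6} — 3 (Blocker): all of {4, 7, 8} already in; 6 (Blocker): all of {7, 8} already in.
A3: add {0, 5} — 0 (Blocker): all of {1, 3, 8} already in; 5 (Blocker): all of {6, 7, 8} already in.
A4: add {2} — 2 (Blocker): all of {4, 5, 6, 7} already in.
A4 = all vertices. Fixed point.
2 enters the attractor at level 4, so Reacher can force the target in 4 moves from there.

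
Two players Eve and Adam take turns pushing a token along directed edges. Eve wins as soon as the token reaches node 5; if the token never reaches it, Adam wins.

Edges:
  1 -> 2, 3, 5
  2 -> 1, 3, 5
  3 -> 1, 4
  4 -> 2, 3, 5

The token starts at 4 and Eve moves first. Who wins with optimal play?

Track states (vertex, player-to-move).
A0 = {(5,Eve), (5,Adam)}
A1: add {(1,Eve), (2,Eve), (4,Eve)}.
(4,Eve) ∈ A1 ⇒ Eve forces the target.

Eve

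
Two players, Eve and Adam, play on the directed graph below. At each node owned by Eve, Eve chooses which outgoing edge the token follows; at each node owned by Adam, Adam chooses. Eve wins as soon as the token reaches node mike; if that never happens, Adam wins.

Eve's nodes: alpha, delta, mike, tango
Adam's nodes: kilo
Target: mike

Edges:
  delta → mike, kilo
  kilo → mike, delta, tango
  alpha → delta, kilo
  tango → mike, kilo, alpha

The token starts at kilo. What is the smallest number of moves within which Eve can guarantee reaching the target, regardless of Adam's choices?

A0 = {mike}
A1: add {delta, tango} — delta (Eve) has delta→mike; tango (Eve) has tango→mike.
A2: add {alpha, kilo} — kilo (Adam): all of {mike, delta, tango} already in; alpha (Eve) has alpha→delta.
A2 = all vertices. Fixed point.
kilo enters the attractor at level 2, so Eve can force the target in 2 moves from there.

2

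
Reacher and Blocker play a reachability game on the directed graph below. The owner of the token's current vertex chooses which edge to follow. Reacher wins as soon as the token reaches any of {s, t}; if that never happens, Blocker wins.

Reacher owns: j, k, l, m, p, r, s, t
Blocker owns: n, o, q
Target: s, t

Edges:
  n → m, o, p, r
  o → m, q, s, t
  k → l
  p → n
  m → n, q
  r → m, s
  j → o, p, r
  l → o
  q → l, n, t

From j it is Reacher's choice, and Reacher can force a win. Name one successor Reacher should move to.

A0 = {s, t}
A1: add {r} — r (Reacher) has r→s.
A2: add {j} — j (Reacher) has j→r.
A3 = A2; e.g. k (Reacher) has no edge into A2. Fixed point.
From j, successor r is in the attractor (rank 1); the other successors o, p are not.

r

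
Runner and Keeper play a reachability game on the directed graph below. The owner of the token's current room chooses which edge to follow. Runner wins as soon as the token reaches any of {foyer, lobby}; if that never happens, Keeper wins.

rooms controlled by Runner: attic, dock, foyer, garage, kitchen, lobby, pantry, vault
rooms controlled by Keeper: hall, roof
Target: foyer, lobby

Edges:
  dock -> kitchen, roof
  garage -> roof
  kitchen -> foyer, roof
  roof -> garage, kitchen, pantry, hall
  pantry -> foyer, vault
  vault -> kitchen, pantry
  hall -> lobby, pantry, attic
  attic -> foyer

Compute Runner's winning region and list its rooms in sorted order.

attic, dock, foyer, hall, kitchen, lobby, pantry, vault

A0 = {foyer, lobby}
A1: add {attic, kitchen, pantry} — kitchen (Runner) has kitchen→foyer; pantry (Runner) has pantry→foyer; attic (Runner) has attic→foyer.
A2: add {dock, hall, vault} — dock (Runner) has dock→kitchen; vault (Runner) has vault→kitchen; hall (Keeper): all of {lobby, pantry, attic} already in.
A3 = A2; e.g. garage (Runner) has no edge into A2. Fixed point.
Runner's winning region = {attic, dock, foyer, hall, kitchen, lobby, pantry, vault}.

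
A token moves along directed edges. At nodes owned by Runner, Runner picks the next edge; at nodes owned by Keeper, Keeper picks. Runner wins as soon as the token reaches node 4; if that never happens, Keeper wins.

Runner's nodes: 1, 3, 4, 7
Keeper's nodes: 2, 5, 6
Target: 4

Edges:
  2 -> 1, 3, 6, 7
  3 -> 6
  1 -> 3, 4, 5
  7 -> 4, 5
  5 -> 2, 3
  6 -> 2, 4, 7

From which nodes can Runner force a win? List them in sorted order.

1, 4, 7

A0 = {4}
A1: add {1, 7} — 1 (Runner) has 1→4; 7 (Runner) has 7→4.
A2 = A1; e.g. 2 (Keeper) can still go to 3. Fixed point.
Runner's winning region = {1, 4, 7}.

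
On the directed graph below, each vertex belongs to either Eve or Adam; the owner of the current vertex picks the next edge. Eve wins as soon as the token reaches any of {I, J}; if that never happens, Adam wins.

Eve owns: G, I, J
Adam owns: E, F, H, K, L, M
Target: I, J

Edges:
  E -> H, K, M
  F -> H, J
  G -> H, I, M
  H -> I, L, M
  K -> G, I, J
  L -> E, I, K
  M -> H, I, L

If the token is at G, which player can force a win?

A0 = {I, J}
A1: add {G} — G (Eve) has G→I.
G ∈ A1, so Eve can force the target.

Eve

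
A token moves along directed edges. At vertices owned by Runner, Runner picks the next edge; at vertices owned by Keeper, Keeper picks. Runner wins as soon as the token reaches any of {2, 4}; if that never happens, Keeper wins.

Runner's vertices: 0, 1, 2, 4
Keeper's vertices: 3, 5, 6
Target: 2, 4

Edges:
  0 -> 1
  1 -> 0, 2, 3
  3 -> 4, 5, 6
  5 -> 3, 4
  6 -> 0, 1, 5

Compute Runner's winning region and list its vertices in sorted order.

A0 = {2, 4}
A1: add {1} — 1 (Runner) has 1→2.
A2: add {0} — 0 (Runner) has 0→1.
A3 = A2; e.g. 3 (Keeper) can still go to 5. Fixed point.
Runner's winning region = {0, 1, 2, 4}.

0, 1, 2, 4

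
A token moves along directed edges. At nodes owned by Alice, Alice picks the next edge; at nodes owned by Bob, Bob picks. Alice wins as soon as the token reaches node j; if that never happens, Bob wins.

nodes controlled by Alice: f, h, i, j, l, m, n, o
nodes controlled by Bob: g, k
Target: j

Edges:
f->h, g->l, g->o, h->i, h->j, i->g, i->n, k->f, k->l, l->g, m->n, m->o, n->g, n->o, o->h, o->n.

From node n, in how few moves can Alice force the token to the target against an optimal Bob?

3

A0 = {j}
A1: add {h} — h (Alice) has h→j.
A2: add {f, o} — f (Alice) has f→h; o (Alice) has o→h.
A3: add {m, n} — m (Alice) has m→o; n (Alice) has n→o.
n enters the attractor at level 3, so Alice can force the target in 3 moves from there.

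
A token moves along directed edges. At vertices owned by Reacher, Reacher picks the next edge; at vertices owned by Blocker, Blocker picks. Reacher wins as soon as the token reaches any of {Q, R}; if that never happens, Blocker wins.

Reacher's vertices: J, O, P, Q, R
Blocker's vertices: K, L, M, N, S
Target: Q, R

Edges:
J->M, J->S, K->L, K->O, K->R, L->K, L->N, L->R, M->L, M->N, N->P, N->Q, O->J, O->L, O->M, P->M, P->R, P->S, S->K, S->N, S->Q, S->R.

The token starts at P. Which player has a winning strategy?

Reacher

A0 = {Q, R}
A1: add {P} — P (Reacher) has P→R.
P ∈ A1, so Reacher can force the target.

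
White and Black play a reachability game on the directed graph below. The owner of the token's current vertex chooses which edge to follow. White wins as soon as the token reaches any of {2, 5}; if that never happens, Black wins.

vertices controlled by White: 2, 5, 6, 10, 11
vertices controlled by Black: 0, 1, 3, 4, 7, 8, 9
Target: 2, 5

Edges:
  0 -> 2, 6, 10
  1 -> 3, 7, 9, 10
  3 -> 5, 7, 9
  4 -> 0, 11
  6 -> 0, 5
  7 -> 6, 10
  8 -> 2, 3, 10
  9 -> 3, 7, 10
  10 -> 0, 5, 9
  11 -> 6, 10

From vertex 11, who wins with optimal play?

A0 = {2, 5}
A1: add {6, 10} — 6 (White) has 6→5; 10 (White) has 10→5.
A2: add {0, 7, 11} — 0 (Black): all of {2, 6, 10} already in; 7 (Black): all of {6, 10} already in; 11 (White) has 11→6.
11 ∈ A2, so White can force the target.

White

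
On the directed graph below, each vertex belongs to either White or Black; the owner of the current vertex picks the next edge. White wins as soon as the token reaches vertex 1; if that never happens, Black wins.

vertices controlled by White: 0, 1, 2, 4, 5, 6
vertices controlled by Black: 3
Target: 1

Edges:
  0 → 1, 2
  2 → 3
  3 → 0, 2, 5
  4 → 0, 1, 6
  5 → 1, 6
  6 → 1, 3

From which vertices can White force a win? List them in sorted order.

A0 = {1}
A1: add {0, 4, 5, 6} — 0 (White) has 0→1; 4 (White) has 4→1; 5 (White) has 5→1; 6 (White) has 6→1.
A2 = A1; e.g. 2 (White) has no edge into A1. Fixed point.
White's winning region = {0, 1, 4, 5, 6}.

0, 1, 4, 5, 6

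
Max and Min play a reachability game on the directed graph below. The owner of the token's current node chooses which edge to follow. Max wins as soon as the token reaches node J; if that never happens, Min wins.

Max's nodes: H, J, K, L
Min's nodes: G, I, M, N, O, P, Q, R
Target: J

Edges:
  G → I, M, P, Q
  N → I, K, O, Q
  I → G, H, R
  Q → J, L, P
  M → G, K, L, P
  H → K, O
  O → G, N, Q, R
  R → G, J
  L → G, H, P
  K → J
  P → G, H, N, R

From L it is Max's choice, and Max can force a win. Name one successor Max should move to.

H

A0 = {J}
A1: add {K} — K (Max) has K→J.
A2: add {H} — H (Max) has H→K.
A3: add {L} — L (Max) has L→H.
A4 = A3; e.g. G (Min) can still go to I. Fixed point.
From L, successor H is in the attractor (rank 2); the other successors G, P are not.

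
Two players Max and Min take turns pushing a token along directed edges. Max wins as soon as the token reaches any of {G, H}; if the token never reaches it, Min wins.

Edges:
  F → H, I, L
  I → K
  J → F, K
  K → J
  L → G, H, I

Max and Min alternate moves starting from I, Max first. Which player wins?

Min

Track states (vertex, player-to-move).
A0 = {(G,Max), (G,Min), (H,Max), (H,Min)}
A1: add {(F,Max), (L,Max)}.
A2 = A1; e.g. (F,Min) stays out. (I,Max) never enters ⇒ Min avoids the target.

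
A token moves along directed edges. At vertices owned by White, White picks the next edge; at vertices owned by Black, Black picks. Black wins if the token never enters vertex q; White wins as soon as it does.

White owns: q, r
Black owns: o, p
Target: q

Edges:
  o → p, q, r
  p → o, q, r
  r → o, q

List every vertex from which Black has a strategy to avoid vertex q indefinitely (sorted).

A0 = {q}
A1: add {r} — r (White) has r→q.
A2 = A1; e.g. o (Black) can still go to p. Fixed point.
White's attractor = {q, r}; Black avoids the target exactly from the complement.

o, p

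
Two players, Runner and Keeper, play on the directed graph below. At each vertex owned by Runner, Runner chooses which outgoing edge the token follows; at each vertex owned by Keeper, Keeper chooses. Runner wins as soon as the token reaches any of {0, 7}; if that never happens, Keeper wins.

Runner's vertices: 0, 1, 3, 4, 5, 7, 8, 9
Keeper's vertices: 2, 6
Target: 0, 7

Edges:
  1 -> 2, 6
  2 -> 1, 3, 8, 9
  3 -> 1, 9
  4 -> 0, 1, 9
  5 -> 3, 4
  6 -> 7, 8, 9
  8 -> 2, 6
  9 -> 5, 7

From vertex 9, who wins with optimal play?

A0 = {0, 7}
A1: add {4, 9} — 4 (Runner) has 4→0; 9 (Runner) has 9→7.
9 ∈ A1, so Runner can force the target.

Runner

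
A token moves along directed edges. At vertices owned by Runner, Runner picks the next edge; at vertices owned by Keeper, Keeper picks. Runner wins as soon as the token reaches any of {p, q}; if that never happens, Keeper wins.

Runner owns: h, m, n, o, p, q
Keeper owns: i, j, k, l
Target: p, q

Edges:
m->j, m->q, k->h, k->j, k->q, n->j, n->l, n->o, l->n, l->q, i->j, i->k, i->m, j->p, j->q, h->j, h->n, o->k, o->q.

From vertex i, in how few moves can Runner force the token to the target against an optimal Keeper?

4

A0 = {p, q}
A1: add {j, m, o} — j (Keeper): all of {p, q} already in; m (Runner) has m→q; o (Runner) has o→q.
A2: add {h, n} — h (Runner) has h→j; n (Runner) has n→j.
A3: add {k, l} — k (Keeper): all of {h, j, q} already in; l (Keeper): all of {n, q} already in.
A4: add {i} — i (Keeper): all of {j, k, m} already in.
A4 = all vertices. Fixed point.
i enters the attractor at level 4, so Runner can force the target in 4 moves from there.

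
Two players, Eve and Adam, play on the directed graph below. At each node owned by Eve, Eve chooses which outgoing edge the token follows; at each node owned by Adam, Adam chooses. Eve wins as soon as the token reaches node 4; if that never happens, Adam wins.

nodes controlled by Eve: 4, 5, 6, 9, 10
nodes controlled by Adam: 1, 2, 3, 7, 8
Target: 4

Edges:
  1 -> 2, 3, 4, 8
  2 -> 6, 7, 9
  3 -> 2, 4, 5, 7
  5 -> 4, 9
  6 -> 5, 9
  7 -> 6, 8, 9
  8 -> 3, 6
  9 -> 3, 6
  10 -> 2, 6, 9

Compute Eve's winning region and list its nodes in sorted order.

4, 5, 6, 9, 10

A0 = {4}
A1: add {5} — 5 (Eve) has 5→4.
A2: add {6} — 6 (Eve) has 6→5.
A3: add {9, 10} — 9 (Eve) has 9→6; 10 (Eve) has 10→6.
A4 = A3; e.g. 1 (Adam) can still go to 2. Fixed point.
Eve's winning region = {4, 5, 6, 9, 10}.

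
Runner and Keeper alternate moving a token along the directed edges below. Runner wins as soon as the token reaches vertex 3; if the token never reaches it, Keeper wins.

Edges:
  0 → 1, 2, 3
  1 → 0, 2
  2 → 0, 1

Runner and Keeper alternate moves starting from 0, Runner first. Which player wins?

Track states (vertex, player-to-move).
A0 = {(3,Runner), (3,Keeper)}
A1: add {(0,Runner)}.
(0,Runner) ∈ A1 ⇒ Runner forces the target.

Runner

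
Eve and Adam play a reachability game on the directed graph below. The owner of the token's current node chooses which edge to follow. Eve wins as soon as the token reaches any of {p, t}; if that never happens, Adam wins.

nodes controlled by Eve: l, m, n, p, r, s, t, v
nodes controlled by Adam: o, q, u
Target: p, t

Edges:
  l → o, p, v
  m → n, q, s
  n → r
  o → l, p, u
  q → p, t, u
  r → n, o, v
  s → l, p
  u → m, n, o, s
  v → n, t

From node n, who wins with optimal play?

A0 = {p, t}
A1: add {l, s, v} — l (Eve) has l→p; s (Eve) has s→p; v (Eve) has v→t.
A2: add {m, r} — m (Eve) has m→s; r (Eve) has r→v.
A3: add {n} — n (Eve) has n→r.
A4 = A3; e.g. o (Adam) can still go to u. Fixed point.
n ∈ A3, so Eve can force the target.

Eve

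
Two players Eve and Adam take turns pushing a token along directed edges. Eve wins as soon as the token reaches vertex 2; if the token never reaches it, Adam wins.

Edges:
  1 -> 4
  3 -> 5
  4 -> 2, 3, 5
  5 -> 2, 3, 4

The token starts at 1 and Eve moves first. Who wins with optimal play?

Adam

Track states (vertex, player-to-move).
A0 = {(2,Eve), (2,Adam)}
A1: add {(4,Eve), (5,Eve)}.
A2: add {(1,Adam), (3,Adam)}.
A3 = A2; e.g. (1,Eve) stays out. (1,Eve) never enters ⇒ Adam avoids the target.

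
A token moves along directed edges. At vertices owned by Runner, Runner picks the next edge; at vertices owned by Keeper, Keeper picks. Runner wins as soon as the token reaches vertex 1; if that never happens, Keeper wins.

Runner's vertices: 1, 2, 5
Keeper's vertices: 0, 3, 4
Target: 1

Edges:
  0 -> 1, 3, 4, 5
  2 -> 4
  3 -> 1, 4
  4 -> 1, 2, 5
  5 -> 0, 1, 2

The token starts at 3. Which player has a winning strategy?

A0 = {1}
A1: add {5} — 5 (Runner) has 5→1.
A2 = A1; e.g. 0 (Keeper) can still go to 3. Fixed point.
3 never enters the attractor, so Keeper can avoid the target forever.

Keeper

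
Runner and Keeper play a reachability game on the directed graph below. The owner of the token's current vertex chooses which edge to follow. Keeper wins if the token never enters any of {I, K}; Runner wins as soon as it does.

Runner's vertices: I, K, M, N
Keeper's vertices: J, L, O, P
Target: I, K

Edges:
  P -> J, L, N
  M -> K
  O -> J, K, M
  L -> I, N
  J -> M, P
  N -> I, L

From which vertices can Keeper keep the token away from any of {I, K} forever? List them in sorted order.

A0 = {I, K}
A1: add {M, N} — M (Runner) has M→K; N (Runner) has N→I.
A2: add {L} — L (Keeper): all of {I, N} already in.
A3 = A2; e.g. J (Keeper) can still go to P. Fixed point.
Runner's attractor = {I, K, L, M, N}; Keeper avoids the target exactly from the complement.

J, O, P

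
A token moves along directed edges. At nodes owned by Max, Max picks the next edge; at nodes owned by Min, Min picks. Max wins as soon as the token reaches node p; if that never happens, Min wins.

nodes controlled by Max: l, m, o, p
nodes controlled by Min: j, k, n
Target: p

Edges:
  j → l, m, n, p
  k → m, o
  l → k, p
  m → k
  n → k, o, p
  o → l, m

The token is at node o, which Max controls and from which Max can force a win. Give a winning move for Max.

l

A0 = {p}
A1: add {l} — l (Max) has l→p.
A2: add {o} — o (Max) has o→l.
A3 = A2; e.g. j (Min) can still go to m. Fixed point.
From o, successor l is in the attractor (rank 1); the other successor m is not.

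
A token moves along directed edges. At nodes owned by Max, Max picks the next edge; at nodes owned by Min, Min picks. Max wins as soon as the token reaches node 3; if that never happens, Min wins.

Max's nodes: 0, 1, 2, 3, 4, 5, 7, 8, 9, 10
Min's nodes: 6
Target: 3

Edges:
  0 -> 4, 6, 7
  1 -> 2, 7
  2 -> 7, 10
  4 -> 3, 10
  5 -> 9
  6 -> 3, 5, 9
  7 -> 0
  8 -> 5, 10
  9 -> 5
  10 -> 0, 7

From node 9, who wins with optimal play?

Min

A0 = {3}
A1: add {4} — 4 (Max) has 4→3.
A2: add {0} — 0 (Max) has 0→4.
A3: add {7, 10} — 7 (Max) has 7→0; 10 (Max) has 10→0.
A4: add {1, 2, 8} — 1 (Max) has 1→7; 2 (Max) has 2→7; 8 (Max) has 8→10.
A5 = A4; e.g. 5 (Max) has no edge into A4. Fixed point.
9 never enters the attractor, so Min can avoid the target forever.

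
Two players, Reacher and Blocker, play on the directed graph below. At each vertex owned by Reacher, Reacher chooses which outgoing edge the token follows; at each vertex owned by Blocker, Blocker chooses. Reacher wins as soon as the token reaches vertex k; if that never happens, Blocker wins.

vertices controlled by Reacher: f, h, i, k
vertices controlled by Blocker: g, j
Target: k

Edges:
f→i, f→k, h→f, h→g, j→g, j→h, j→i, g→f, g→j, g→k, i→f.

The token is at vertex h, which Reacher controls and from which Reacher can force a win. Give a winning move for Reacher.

A0 = {k}
A1: add {f} — f (Reacher) has f→k.
A2: add {h, i} — h (Reacher) has h→f; i (Reacher) has i→f.
A3 = A2; e.g. g (Blocker) can still go to j. Fixed point.
From h, successor f is in the attractor (rank 1); the other successor g is not.

f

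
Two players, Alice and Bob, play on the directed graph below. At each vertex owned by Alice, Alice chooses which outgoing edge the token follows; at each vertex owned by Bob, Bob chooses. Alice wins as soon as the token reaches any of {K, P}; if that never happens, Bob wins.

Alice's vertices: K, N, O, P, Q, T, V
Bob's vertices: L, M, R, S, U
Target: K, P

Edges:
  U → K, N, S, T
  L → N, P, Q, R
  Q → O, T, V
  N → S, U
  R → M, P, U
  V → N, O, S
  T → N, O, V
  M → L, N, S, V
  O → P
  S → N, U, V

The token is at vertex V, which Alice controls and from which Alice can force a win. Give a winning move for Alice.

O

A0 = {K, P}
A1: add {O} — O (Alice) has O→P.
A2: add {Q, T, V} — Q (Alice) has Q→O; T (Alice) has T→O; V (Alice) has V→O.
A3 = A2; e.g. L (Bob) can still go to N. Fixed point.
From V, successor O is in the attractor (rank 1); the other successors N, S are not.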